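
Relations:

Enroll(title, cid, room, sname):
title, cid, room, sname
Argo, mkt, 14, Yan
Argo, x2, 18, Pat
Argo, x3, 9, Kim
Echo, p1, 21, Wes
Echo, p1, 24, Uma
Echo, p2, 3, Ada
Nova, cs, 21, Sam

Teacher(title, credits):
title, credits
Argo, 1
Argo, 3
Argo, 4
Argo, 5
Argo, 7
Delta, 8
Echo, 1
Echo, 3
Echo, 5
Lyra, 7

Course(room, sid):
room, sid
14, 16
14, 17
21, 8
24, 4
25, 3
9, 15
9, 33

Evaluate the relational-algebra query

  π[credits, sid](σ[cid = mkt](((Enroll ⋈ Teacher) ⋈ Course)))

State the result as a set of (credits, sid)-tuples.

{(1, 16), (1, 17), (3, 16), (3, 17), (4, 16), (4, 17), (5, 16), (5, 17), (7, 16), (7, 17)}

Enroll ⋈ Teacher (natural join on title): {(Argo, mkt, 14, Yan, 1), (Argo, mkt, 14, Yan, 3), (Argo, mkt, 14, Yan, 4), (Argo, mkt, 14, Yan, 5), (Argo, mkt, 14, Yan, 7), (Argo, x2, 18, Pat, 1), (Argo, x2, 18, Pat, 3), (Argo, x2, 18, Pat, 4), (Argo, x2, 18, Pat, 5), (Argo, x2, 18, Pat, 7), (Argo, x3, 9, Kim, 1), (Argo, x3, 9, Kim, 3), (Argo, x3, 9, Kim, 4), (Argo, x3, 9, Kim, 5), (Argo, x3, 9, Kim, 7), (Echo, p1, 21, Wes, 1), (Echo, p1, 21, Wes, 3), (Echo, p1, 21, Wes, 5), (Echo, p1, 24, Uma, 1), (Echo, p1, 24, Uma, 3), (Echo, p1, 24, Uma, 5), (Echo, p2, 3, Ada, 1), (Echo, p2, 3, Ada, 3), (Echo, p2, 3, Ada, 5)}
(Enroll ⋈ Teacher) ⋈ Course (natural join on room): {(Argo, mkt, 14, Yan, 1, 16), (Argo, mkt, 14, Yan, 1, 17), (Argo, mkt, 14, Yan, 3, 16), (Argo, mkt, 14, Yan, 3, 17), (Argo, mkt, 14, Yan, 4, 16), (Argo, mkt, 14, Yan, 4, 17), (Argo, mkt, 14, Yan, 5, 16), (Argo, mkt, 14, Yan, 5, 17), (Argo, mkt, 14, Yan, 7, 16), (Argo, mkt, 14, Yan, 7, 17), (Argo, x3, 9, Kim, 1, 15), (Argo, x3, 9, Kim, 1, 33), (Argo, x3, 9, Kim, 3, 15), (Argo, x3, 9, Kim, 3, 33), (Argo, x3, 9, Kim, 4, 15), (Argo, x3, 9, Kim, 4, 33), (Argo, x3, 9, Kim, 5, 15), (Argo, x3, 9, Kim, 5, 33), (Argo, x3, 9, Kim, 7, 15), (Argo, x3, 9, Kim, 7, 33), (Echo, p1, 21, Wes, 1, 8), (Echo, p1, 21, Wes, 3, 8), (Echo, p1, 21, Wes, 5, 8), (Echo, p1, 24, Uma, 1, 4), (Echo, p1, 24, Uma, 3, 4), (Echo, p1, 24, Uma, 5, 4)}
Filtering on cid = mkt leaves {(Argo, mkt, 14, Yan, 1, 16), (Argo, mkt, 14, Yan, 1, 17), (Argo, mkt, 14, Yan, 3, 16), (Argo, mkt, 14, Yan, 3, 17), (Argo, mkt, 14, Yan, 4, 16), (Argo, mkt, 14, Yan, 4, 17), (Argo, mkt, 14, Yan, 5, 16), (Argo, mkt, 14, Yan, 5, 17), (Argo, mkt, 14, Yan, 7, 16), (Argo, mkt, 14, Yan, 7, 17)}.
Keep only column(s) credits, sid: {(1, 16), (1, 17), (3, 16), (3, 17), (4, 16), (4, 17), (5, 16), (5, 17), (7, 16), (7, 17)}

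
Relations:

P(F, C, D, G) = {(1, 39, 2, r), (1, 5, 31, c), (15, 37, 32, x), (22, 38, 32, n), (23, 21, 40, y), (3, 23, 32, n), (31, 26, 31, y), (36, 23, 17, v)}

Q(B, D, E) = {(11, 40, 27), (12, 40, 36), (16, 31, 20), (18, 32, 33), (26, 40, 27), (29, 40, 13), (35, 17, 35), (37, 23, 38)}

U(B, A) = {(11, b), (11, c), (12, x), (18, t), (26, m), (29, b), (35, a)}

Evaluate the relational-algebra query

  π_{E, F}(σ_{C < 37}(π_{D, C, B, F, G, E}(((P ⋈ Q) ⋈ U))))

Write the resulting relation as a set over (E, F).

Natural join on D: {(1, 5, 31, c, 16, 20), (15, 37, 32, x, 18, 33), (22, 38, 32, n, 18, 33), (23, 21, 40, y, 11, 27), (23, 21, 40, y, 12, 36), (23, 21, 40, y, 26, 27), (23, 21, 40, y, 29, 13), (3, 23, 32, n, 18, 33), (31, 26, 31, y, 16, 20), (36, 23, 17, v, 35, 35)}
Natural join on B: {(15, 37, 32, x, 18, 33, t), (22, 38, 32, n, 18, 33, t), (23, 21, 40, y, 11, 27, b), (23, 21, 40, y, 11, 27, c), (23, 21, 40, y, 12, 36, x), (23, 21, 40, y, 26, 27, m), (23, 21, 40, y, 29, 13, b), (3, 23, 32, n, 18, 33, t), (36, 23, 17, v, 35, 35, a)}
π[D, C, B, F, G, E]: project onto (D, C, B, F, G, E) (1 duplicate(s) eliminated) → {(17, 23, 35, 36, v, 35), (32, 23, 18, 3, n, 33), (32, 37, 18, 15, x, 33), (32, 38, 18, 22, n, 33), (40, 21, 11, 23, y, 27), (40, 21, 12, 23, y, 36), (40, 21, 26, 23, y, 27), (40, 21, 29, 23, y, 13)}
Filtering on C < 37 leaves {(17, 23, 35, 36, v, 35), (32, 23, 18, 3, n, 33), (40, 21, 11, 23, y, 27), (40, 21, 12, 23, y, 36), (40, 21, 26, 23, y, 27), (40, 21, 29, 23, y, 13)}.
π[E, F]: project onto (E, F) (1 duplicate(s) eliminated) → {(13, 23), (27, 23), (33, 3), (35, 36), (36, 23)}

{(13, 23), (27, 23), (33, 3), (35, 36), (36, 23)}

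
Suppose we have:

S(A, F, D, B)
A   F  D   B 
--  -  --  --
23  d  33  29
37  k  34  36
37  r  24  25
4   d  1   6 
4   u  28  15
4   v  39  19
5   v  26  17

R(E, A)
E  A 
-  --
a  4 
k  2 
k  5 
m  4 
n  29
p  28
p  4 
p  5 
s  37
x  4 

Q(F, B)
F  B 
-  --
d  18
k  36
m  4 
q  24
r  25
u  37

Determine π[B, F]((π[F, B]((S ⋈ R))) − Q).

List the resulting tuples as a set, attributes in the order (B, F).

{(15, u), (17, v), (19, v), (6, d)}

S ⋈ R (natural join on A): {(37, k, 34, 36, s), (37, r, 24, 25, s), (4, d, 1, 6, a), (4, d, 1, 6, m), (4, d, 1, 6, p), (4, d, 1, 6, x), (4, u, 28, 15, a), (4, u, 28, 15, m), (4, u, 28, 15, p), (4, u, 28, 15, x), (4, v, 39, 19, a), (4, v, 39, 19, m), (4, v, 39, 19, p), (4, v, 39, 19, x), (5, v, 26, 17, k), (5, v, 26, 17, p)}
Projecting to F, B (10 duplicate(s) eliminated): {(d, 6), (k, 36), (r, 25), (u, 15), (v, 17), (v, 19)}
Taking the difference: {(d, 6), (u, 15), (v, 17), (v, 19)}
Projecting to B, F: {(15, u), (17, v), (19, v), (6, d)}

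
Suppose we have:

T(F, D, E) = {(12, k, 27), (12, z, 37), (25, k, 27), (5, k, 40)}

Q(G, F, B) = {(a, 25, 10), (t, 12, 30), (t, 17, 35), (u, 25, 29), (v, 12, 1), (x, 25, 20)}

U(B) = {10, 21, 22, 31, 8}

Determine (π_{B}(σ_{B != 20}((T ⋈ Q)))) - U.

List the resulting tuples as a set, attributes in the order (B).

{1, 29, 30}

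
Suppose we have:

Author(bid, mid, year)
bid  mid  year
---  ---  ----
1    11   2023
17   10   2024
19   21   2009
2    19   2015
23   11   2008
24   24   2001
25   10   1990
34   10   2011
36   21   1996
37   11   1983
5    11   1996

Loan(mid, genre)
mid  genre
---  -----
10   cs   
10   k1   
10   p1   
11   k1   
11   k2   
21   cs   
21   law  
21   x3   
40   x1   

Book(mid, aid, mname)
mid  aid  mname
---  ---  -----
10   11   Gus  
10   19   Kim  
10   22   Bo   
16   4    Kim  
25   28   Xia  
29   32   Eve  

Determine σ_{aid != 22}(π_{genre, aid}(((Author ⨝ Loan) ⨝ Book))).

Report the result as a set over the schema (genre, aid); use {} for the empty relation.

Author ⋈ Loan (natural join on mid): {(1, 11, 2023, k1), (1, 11, 2023, k2), (17, 10, 2024, cs), (17, 10, 2024, k1), (17, 10, 2024, p1), (19, 21, 2009, cs), (19, 21, 2009, law), (19, 21, 2009, x3), (23, 11, 2008, k1), (23, 11, 2008, k2), (25, 10, 1990, cs), (25, 10, 1990, k1), (25, 10, 1990, p1), (34, 10, 2011, cs), (34, 10, 2011, k1), (34, 10, 2011, p1), (36, 21, 1996, cs), (36, 21, 1996, law), (36, 21, 1996, x3), (37, 11, 1983, k1), (37, 11, 1983, k2), (5, 11, 1996, k1), (5, 11, 1996, k2)}
(Author ⨝ Loan) ⋈ Book (natural join on mid): {(17, 10, 2024, cs, 11, Gus), (17, 10, 2024, cs, 19, Kim), (17, 10, 2024, cs, 22, Bo), (17, 10, 2024, k1, 11, Gus), (17, 10, 2024, k1, 19, Kim), (17, 10, 2024, k1, 22, Bo), (17, 10, 2024, p1, 11, Gus), (17, 10, 2024, p1, 19, Kim), (17, 10, 2024, p1, 22, Bo), (25, 10, 1990, cs, 11, Gus), (25, 10, 1990, cs, 19, Kim), (25, 10, 1990, cs, 22, Bo), (25, 10, 1990, k1, 11, Gus), (25, 10, 1990, k1, 19, Kim), (25, 10, 1990, k1, 22, Bo), (25, 10, 1990, p1, 11, Gus), (25, 10, 1990, p1, 19, Kim), (25, 10, 1990, p1, 22, Bo), (34, 10, 2011, cs, 11, Gus), (34, 10, 2011, cs, 19, Kim), (34, 10, 2011, cs, 22, Bo), (34, 10, 2011, k1, 11, Gus), (34, 10, 2011, k1, 19, Kim), (34, 10, 2011, k1, 22, Bo), (34, 10, 2011, p1, 11, Gus), (34, 10, 2011, p1, 19, Kim), (34, 10, 2011, p1, 22, Bo)}
π[genre, aid]: project onto (genre, aid) (18 duplicate(s) eliminated) → {(cs, 11), (cs, 19), (cs, 22), (k1, 11), (k1, 19), (k1, 22), (p1, 11), (p1, 19), (p1, 22)}
Filtering on aid != 22 leaves {(cs, 11), (cs, 19), (k1, 11), (k1, 19), (p1, 11), (p1, 19)}.

{(cs, 11), (cs, 19), (k1, 11), (k1, 19), (p1, 11), (p1, 19)}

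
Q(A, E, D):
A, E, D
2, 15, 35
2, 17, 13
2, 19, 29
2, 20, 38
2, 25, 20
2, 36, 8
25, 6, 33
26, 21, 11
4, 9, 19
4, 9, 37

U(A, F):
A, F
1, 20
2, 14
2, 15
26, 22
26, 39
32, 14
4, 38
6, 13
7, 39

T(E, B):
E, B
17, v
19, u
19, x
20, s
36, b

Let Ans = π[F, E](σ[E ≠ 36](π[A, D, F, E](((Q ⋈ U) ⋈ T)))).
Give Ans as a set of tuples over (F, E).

Joining Q and U on A yields {(2, 15, 35, 14), (2, 15, 35, 15), (2, 17, 13, 14), (2, 17, 13, 15), (2, 19, 29, 14), (2, 19, 29, 15), (2, 20, 38, 14), (2, 20, 38, 15), (2, 25, 20, 14), (2, 25, 20, 15), (2, 36, 8, 14), (2, 36, 8, 15), (26, 21, 11, 22), (26, 21, 11, 39), (4, 9, 19, 38), (4, 9, 37, 38)}.
Joining (Q ⋈ U) and T on E yields {(2, 17, 13, 14, v), (2, 17, 13, 15, v), (2, 19, 29, 14, u), (2, 19, 29, 14, x), (2, 19, 29, 15, u), (2, 19, 29, 15, x), (2, 20, 38, 14, s), (2, 20, 38, 15, s), (2, 36, 8, 14, b), (2, 36, 8, 15, b)}.
Keep only column(s) A, D, F, E (2 duplicate(s) eliminated): {(2, 13, 14, 17), (2, 13, 15, 17), (2, 29, 14, 19), (2, 29, 15, 19), (2, 38, 14, 20), (2, 38, 15, 20), (2, 8, 14, 36), (2, 8, 15, 36)}
Selection E ≠ 36: {(2, 13, 14, 17), (2, 13, 15, 17), (2, 29, 14, 19), (2, 29, 15, 19), (2, 38, 14, 20), (2, 38, 15, 20)}
Keep only column(s) F, E: {(14, 17), (14, 19), (14, 20), (15, 17), (15, 19), (15, 20)}

{(14, 17), (14, 19), (14, 20), (15, 17), (15, 19), (15, 20)}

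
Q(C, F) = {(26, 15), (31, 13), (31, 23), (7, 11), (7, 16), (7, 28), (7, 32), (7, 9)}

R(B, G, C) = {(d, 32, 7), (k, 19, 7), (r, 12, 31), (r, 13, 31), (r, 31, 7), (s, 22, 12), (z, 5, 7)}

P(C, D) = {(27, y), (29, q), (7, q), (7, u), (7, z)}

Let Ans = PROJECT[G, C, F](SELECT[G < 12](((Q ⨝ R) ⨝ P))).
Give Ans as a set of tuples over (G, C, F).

{(5, 7, 11), (5, 7, 16), (5, 7, 28), (5, 7, 32), (5, 7, 9)}

Joining Q and R on C yields {(31, 13, r, 12), (31, 13, r, 13), (31, 23, r, 12), (31, 23, r, 13), (7, 11, d, 32), (7, 11, k, 19), (7, 11, r, 31), (7, 11, z, 5), (7, 16, d, 32), (7, 16, k, 19), (7, 16, r, 31), (7, 16, z, 5), (7, 28, d, 32), (7, 28, k, 19), (7, 28, r, 31), (7, 28, z, 5), (7, 32, d, 32), (7, 32, k, 19), (7, 32, r, 31), (7, 32, z, 5), (7, 9, d, 32), (7, 9, k, 19), (7, 9, r, 31), (7, 9, z, 5)}.
Joining (Q ⨝ R) and P on C yields {(7, 11, d, 32, q), (7, 11, d, 32, u), (7, 11, d, 32, z), (7, 11, k, 19, q), (7, 11, k, 19, u), (7, 11, k, 19, z), (7, 11, r, 31, q), (7, 11, r, 31, u), (7, 11, r, 31, z), (7, 11, z, 5, q), (7, 11, z, 5, u), (7, 11, z, 5, z), (7, 16, d, 32, q), (7, 16, d, 32, u), (7, 16, d, 32, z), (7, 16, k, 19, q), (7, 16, k, 19, u), (7, 16, k, 19, z), (7, 16, r, 31, q), (7, 16, r, 31, u), (7, 16, r, 31, z), (7, 16, z, 5, q), (7, 16, z, 5, u), (7, 16, z, 5, z), (7, 28, d, 32, q), (7, 28, d, 32, u), (7, 28, d, 32, z), (7, 28, k, 19, q), (7, 28, k, 19, u), (7, 28, k, 19, z), (7, 28, r, 31, q), (7, 28, r, 31, u), (7, 28, r, 31, z), (7, 28, z, 5, q), (7, 28, z, 5, u), (7, 28, z, 5, z), (7, 32, d, 32, q), (7, 32, d, 32, u), (7, 32, d, 32, z), (7, 32, k, 19, q), (7, 32, k, 19, u), (7, 32, k, 19, z), (7, 32, r, 31, q), (7, 32, r, 31, u), (7, 32, r, 31, z), (7, 32, z, 5, q), (7, 32, z, 5, u), (7, 32, z, 5, z), (7, 9, d, 32, q), (7, 9, d, 32, u), (7, 9, d, 32, z), (7, 9, k, 19, q), (7, 9, k, 19, u), (7, 9, k, 19, z), (7, 9, r, 31, q), (7, 9, r, 31, u), (7, 9, r, 31, z), (7, 9, z, 5, q), (7, 9, z, 5, u), (7, 9, z, 5, z)}.
Selection G < 12: {(7, 11, z, 5, q), (7, 11, z, 5, u), (7, 11, z, 5, z), (7, 16, z, 5, q), (7, 16, z, 5, u), (7, 16, z, 5, z), (7, 28, z, 5, q), (7, 28, z, 5, u), (7, 28, z, 5, z), (7, 32, z, 5, q), (7, 32, z, 5, u), (7, 32, z, 5, z), (7, 9, z, 5, q), (7, 9, z, 5, u), (7, 9, z, 5, z)}
π_{G, C, F} gives {(5, 7, 11), (5, 7, 16), (5, 7, 28), (5, 7, 32), (5, 7, 9)} (10 duplicate(s) eliminated).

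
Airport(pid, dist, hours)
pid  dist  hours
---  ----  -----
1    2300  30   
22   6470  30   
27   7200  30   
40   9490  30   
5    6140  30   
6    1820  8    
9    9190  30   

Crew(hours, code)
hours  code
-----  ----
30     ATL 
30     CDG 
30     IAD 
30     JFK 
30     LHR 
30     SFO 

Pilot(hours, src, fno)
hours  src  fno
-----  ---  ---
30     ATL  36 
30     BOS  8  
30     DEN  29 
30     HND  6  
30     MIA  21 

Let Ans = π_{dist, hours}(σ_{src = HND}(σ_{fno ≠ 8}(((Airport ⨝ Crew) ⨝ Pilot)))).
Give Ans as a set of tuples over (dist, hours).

{(2300, 30), (6140, 30), (6470, 30), (7200, 30), (9190, 30), (9490, 30)}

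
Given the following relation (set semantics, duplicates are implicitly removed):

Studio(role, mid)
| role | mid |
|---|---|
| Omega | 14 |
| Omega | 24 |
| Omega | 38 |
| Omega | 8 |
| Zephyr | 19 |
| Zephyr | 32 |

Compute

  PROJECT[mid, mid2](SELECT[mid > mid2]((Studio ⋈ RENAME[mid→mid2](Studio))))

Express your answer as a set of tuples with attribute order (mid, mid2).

ρ[mid→mid2]: schema becomes (role, mid2); tuples unchanged.
Studio ⋈ RENAME[mid→mid2](Studio) (natural join on role): {(Omega, 14, 14), (Omega, 14, 24), (Omega, 14, 38), (Omega, 14, 8), (Omega, 24, 14), (Omega, 24, 24), (Omega, 24, 38), (Omega, 24, 8), (Omega, 38, 14), (Omega, 38, 24), (Omega, 38, 38), (Omega, 38, 8), (Omega, 8, 14), (Omega, 8, 24), (Omega, 8, 38), (Omega, 8, 8), (Zephyr, 19, 19), (Zephyr, 19, 32), (Zephyr, 32, 19), (Zephyr, 32, 32)}
Apply σ_{mid > mid2}; surviving tuples: {(Omega, 14, 8), (Omega, 24, 14), (Omega, 24, 8), (Omega, 38, 14), (Omega, 38, 24), (Omega, 38, 8), (Zephyr, 32, 19)}
Keep only column(s) mid, mid2: {(14, 8), (24, 14), (24, 8), (32, 19), (38, 14), (38, 24), (38, 8)}

{(14, 8), (24, 14), (24, 8), (32, 19), (38, 14), (38, 24), (38, 8)}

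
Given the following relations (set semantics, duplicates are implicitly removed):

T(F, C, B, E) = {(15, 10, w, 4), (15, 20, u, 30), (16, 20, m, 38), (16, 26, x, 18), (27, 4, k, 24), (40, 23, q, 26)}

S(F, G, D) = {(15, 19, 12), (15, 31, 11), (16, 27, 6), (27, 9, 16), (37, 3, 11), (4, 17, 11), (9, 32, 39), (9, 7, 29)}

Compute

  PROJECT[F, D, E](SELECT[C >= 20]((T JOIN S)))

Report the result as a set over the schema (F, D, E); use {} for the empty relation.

{(15, 11, 30), (15, 12, 30), (16, 6, 18), (16, 6, 38)}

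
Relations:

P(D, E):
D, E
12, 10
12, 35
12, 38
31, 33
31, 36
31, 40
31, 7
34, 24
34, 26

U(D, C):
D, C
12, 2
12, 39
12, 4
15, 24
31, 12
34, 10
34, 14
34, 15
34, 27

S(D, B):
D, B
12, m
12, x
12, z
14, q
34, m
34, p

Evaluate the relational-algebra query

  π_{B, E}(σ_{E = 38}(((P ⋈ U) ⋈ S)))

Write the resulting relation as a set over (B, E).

P ⋈ U (natural join on D): {(12, 10, 2), (12, 10, 39), (12, 10, 4), (12, 35, 2), (12, 35, 39), (12, 35, 4), (12, 38, 2), (12, 38, 39), (12, 38, 4), (31, 33, 12), (31, 36, 12), (31, 40, 12), (31, 7, 12), (34, 24, 10), (34, 24, 14), (34, 24, 15), (34, 24, 27), (34, 26, 10), (34, 26, 14), (34, 26, 15), (34, 26, 27)}
(P ⋈ U) ⋈ S (natural join on D): {(12, 10, 2, m), (12, 10, 2, x), (12, 10, 2, z), (12, 10, 39, m), (12, 10, 39, x), (12, 10, 39, z), (12, 10, 4, m), (12, 10, 4, x), (12, 10, 4, z), (12, 35, 2, m), (12, 35, 2, x), (12, 35, 2, z), (12, 35, 39, m), (12, 35, 39, x), (12, 35, 39, z), (12, 35, 4, m), (12, 35, 4, x), (12, 35, 4, z), (12, 38, 2, m), (12, 38, 2, x), (12, 38, 2, z), (12, 38, 39, m), (12, 38, 39, x), (12, 38, 39, z), (12, 38, 4, m), (12, 38, 4, x), (12, 38, 4, z), (34, 24, 10, m), (34, 24, 10, p), (34, 24, 14, m), (34, 24, 14, p), (34, 24, 15, m), (34, 24, 15, p), (34, 24, 27, m), (34, 24, 27, p), (34, 26, 10, m), (34, 26, 10, p), (34, 26, 14, m), (34, 26, 14, p), (34, 26, 15, m), (34, 26, 15, p), (34, 26, 27, m), (34, 26, 27, p)}
Apply σ_{E = 38}; surviving tuples: {(12, 38, 2, m), (12, 38, 2, x), (12, 38, 2, z), (12, 38, 39, m), (12, 38, 39, x), (12, 38, 39, z), (12, 38, 4, m), (12, 38, 4, x), (12, 38, 4, z)}
π_{B, E} gives {(m, 38), (x, 38), (z, 38)} (6 duplicate(s) eliminated).

{(m, 38), (x, 38), (z, 38)}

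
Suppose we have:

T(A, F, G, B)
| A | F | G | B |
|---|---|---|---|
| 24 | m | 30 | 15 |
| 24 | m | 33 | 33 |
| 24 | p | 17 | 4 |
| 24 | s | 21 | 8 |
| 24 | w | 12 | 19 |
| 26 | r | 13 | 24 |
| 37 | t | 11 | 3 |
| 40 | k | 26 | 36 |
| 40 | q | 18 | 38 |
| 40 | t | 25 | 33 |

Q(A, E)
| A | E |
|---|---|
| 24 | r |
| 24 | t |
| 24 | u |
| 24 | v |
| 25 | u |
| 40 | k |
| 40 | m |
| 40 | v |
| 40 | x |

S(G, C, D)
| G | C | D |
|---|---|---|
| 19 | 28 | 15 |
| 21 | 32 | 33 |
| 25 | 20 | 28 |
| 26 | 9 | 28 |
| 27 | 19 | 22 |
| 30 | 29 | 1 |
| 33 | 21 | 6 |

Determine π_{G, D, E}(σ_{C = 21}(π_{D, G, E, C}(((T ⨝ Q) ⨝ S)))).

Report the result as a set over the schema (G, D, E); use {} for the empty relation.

{(33, 6, r), (33, 6, t), (33, 6, u), (33, 6, v)}

Joining T and Q on A yields {(24, m, 30, 15, r), (24, m, 30, 15, t), (24, m, 30, 15, u), (24, m, 30, 15, v), (24, m, 33, 33, r), (24, m, 33, 33, t), (24, m, 33, 33, u), (24, m, 33, 33, v), (24, p, 17, 4, r), (24, p, 17, 4, t), (24, p, 17, 4, u), (24, p, 17, 4, v), (24, s, 21, 8, r), (24, s, 21, 8, t), (24, s, 21, 8, u), (24, s, 21, 8, v), (24, w, 12, 19, r), (24, w, 12, 19, t), (24, w, 12, 19, u), (24, w, 12, 19, v), (40, k, 26, 36, k), (40, k, 26, 36, m), (40, k, 26, 36, v), (40, k, 26, 36, x), (40, q, 18, 38, k), (40, q, 18, 38, m), (40, q, 18, 38, v), (40, q, 18, 38, x), (40, t, 25, 33, k), (40, t, 25, 33, m), (40, t, 25, 33, v), (40, t, 25, 33, x)}.
Joining (T ⨝ Q) and S on G yields {(24, m, 30, 15, r, 29, 1), (24, m, 30, 15, t, 29, 1), (24, m, 30, 15, u, 29, 1), (24, m, 30, 15, v, 29, 1), (24, m, 33, 33, r, 21, 6), (24, m, 33, 33, t, 21, 6), (24, m, 33, 33, u, 21, 6), (24, m, 33, 33, v, 21, 6), (24, s, 21, 8, r, 32, 33), (24, s, 21, 8, t, 32, 33), (24, s, 21, 8, u, 32, 33), (24, s, 21, 8, v, 32, 33), (40, k, 26, 36, k, 9, 28), (40, k, 26, 36, m, 9, 28), (40, k, 26, 36, v, 9, 28), (40, k, 26, 36, x, 9, 28), (40, t, 25, 33, k, 20, 28), (40, t, 25, 33, m, 20, 28), (40, t, 25, 33, v, 20, 28), (40, t, 25, 33, x, 20, 28)}.
Keep only column(s) D, G, E, C: {(1, 30, r, 29), (1, 30, t, 29), (1, 30, u, 29), (1, 30, v, 29), (28, 25, k, 20), (28, 25, m, 20), (28, 25, v, 20), (28, 25, x, 20), (28, 26, k, 9), (28, 26, m, 9), (28, 26, v, 9), (28, 26, x, 9), (33, 21, r, 32), (33, 21, t, 32), (33, 21, u, 32), (33, 21, v, 32), (6, 33, r, 21), (6, 33, t, 21), (6, 33, u, 21), (6, 33, v, 21)}
Selection C = 21: {(6, 33, r, 21), (6, 33, t, 21), (6, 33, u, 21), (6, 33, v, 21)}
Keep only column(s) G, D, E: {(33, 6, r), (33, 6, t), (33, 6, u), (33, 6, v)}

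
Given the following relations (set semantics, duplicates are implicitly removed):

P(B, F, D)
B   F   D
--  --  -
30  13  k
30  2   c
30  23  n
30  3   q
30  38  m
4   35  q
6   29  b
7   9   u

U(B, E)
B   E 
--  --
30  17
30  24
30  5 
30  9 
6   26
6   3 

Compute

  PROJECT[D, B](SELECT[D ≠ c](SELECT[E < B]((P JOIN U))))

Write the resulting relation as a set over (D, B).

{(b, 6), (k, 30), (m, 30), (n, 30), (q, 30)}

P ⋈ U (natural join on B): {(30, 13, k, 17), (30, 13, k, 24), (30, 13, k, 5), (30, 13, k, 9), (30, 2, c, 17), (30, 2, c, 24), (30, 2, c, 5), (30, 2, c, 9), (30, 23, n, 17), (30, 23, n, 24), (30, 23, n, 5), (30, 23, n, 9), (30, 3, q, 17), (30, 3, q, 24), (30, 3, q, 5), (30, 3, q, 9), (30, 38, m, 17), (30, 38, m, 24), (30, 38, m, 5), (30, 38, m, 9), (6, 29, b, 26), (6, 29, b, 3)}
Apply σ_{E < B}; surviving tuples: {(30, 13, k, 17), (30, 13, k, 24), (30, 13, k, 5), (30, 13, k, 9), (30, 2, c, 17), (30, 2, c, 24), (30, 2, c, 5), (30, 2, c, 9), (30, 23, n, 17), (30, 23, n, 24), (30, 23, n, 5), (30, 23, n, 9), (30, 3, q, 17), (30, 3, q, 24), (30, 3, q, 5), (30, 3, q, 9), (30, 38, m, 17), (30, 38, m, 24), (30, 38, m, 5), (30, 38, m, 9), (6, 29, b, 3)}
Apply σ_{D ≠ c}; surviving tuples: {(30, 13, k, 17), (30, 13, k, 24), (30, 13, k, 5), (30, 13, k, 9), (30, 23, n, 17), (30, 23, n, 24), (30, 23, n, 5), (30, 23, n, 9), (30, 3, q, 17), (30, 3, q, 24), (30, 3, q, 5), (30, 3, q, 9), (30, 38, m, 17), (30, 38, m, 24), (30, 38, m, 5), (30, 38, m, 9), (6, 29, b, 3)}
Keep only column(s) D, B (12 duplicate(s) eliminated): {(b, 6), (k, 30), (m, 30), (n, 30), (q, 30)}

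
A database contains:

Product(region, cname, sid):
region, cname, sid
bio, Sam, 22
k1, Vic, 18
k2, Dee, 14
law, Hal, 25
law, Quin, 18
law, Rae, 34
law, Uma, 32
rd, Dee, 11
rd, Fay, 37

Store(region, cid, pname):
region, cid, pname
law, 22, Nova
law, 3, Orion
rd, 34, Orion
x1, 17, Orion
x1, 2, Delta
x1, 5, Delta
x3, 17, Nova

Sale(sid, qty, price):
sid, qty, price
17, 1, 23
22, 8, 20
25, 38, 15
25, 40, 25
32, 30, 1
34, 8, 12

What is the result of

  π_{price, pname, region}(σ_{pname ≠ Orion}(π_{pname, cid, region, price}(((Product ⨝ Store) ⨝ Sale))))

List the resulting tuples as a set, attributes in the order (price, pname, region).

Natural join on region: {(law, Hal, 25, 22, Nova), (law, Hal, 25, 3, Orion), (law, Quin, 18, 22, Nova), (law, Quin, 18, 3, Orion), (law, Rae, 34, 22, Nova), (law, Rae, 34, 3, Orion), (law, Uma, 32, 22, Nova), (law, Uma, 32, 3, Orion), (rd, Dee, 11, 34, Orion), (rd, Fay, 37, 34, Orion)}
Natural join on sid: {(law, Hal, 25, 22, Nova, 38, 15), (law, Hal, 25, 22, Nova, 40, 25), (law, Hal, 25, 3, Orion, 38, 15), (law, Hal, 25, 3, Orion, 40, 25), (law, Rae, 34, 22, Nova, 8, 12), (law, Rae, 34, 3, Orion, 8, 12), (law, Uma, 32, 22, Nova, 30, 1), (law, Uma, 32, 3, Orion, 30, 1)}
Keep only column(s) pname, cid, region, price: {(Nova, 22, law, 1), (Nova, 22, law, 12), (Nova, 22, law, 15), (Nova, 22, law, 25), (Orion, 3, law, 1), (Orion, 3, law, 12), (Orion, 3, law, 15), (Orion, 3, law, 25)}
σ[pname ≠ Orion]: keep tuples satisfying pname ≠ Orion → {(Nova, 22, law, 1), (Nova, 22, law, 12), (Nova, 22, law, 15), (Nova, 22, law, 25)}
Keep only column(s) price, pname, region: {(1, Nova, law), (12, Nova, law), (15, Nova, law), (25, Nova, law)}

{(1, Nova, law), (12, Nova, law), (15, Nova, law), (25, Nova, law)}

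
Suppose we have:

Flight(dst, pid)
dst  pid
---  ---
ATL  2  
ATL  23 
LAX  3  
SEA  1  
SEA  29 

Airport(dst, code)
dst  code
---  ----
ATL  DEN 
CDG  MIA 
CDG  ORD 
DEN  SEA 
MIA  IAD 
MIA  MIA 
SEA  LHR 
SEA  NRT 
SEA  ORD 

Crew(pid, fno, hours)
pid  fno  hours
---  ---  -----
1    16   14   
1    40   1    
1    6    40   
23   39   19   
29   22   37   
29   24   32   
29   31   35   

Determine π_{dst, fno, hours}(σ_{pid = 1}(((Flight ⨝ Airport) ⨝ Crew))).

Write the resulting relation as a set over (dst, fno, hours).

{(SEA, 16, 14), (SEA, 40, 1), (SEA, 6, 40)}

Natural join on dst: {(ATL, 2, DEN), (ATL, 23, DEN), (SEA, 1, LHR), (SEA, 1, NRT), (SEA, 1, ORD), (SEA, 29, LHR), (SEA, 29, NRT), (SEA, 29, ORD)}
Natural join on pid: {(ATL, 23, DEN, 39, 19), (SEA, 1, LHR, 16, 14), (SEA, 1, LHR, 40, 1), (SEA, 1, LHR, 6, 40), (SEA, 1, NRT, 16, 14), (SEA, 1, NRT, 40, 1), (SEA, 1, NRT, 6, 40), (SEA, 1, ORD, 16, 14), (SEA, 1, ORD, 40, 1), (SEA, 1, ORD, 6, 40), (SEA, 29, LHR, 22, 37), (SEA, 29, LHR, 24, 32), (SEA, 29, LHR, 31, 35), (SEA, 29, NRT, 22, 37), (SEA, 29, NRT, 24, 32), (SEA, 29, NRT, 31, 35), (SEA, 29, ORD, 22, 37), (SEA, 29, ORD, 24, 32), (SEA, 29, ORD, 31, 35)}
Filtering on pid = 1 leaves {(SEA, 1, LHR, 16, 14), (SEA, 1, LHR, 40, 1), (SEA, 1, LHR, 6, 40), (SEA, 1, NRT, 16, 14), (SEA, 1, NRT, 40, 1), (SEA, 1, NRT, 6, 40), (SEA, 1, ORD, 16, 14), (SEA, 1, ORD, 40, 1), (SEA, 1, ORD, 6, 40)}.
Projecting to dst, fno, hours (6 duplicate(s) eliminated): {(SEA, 16, 14), (SEA, 40, 1), (SEA, 6, 40)}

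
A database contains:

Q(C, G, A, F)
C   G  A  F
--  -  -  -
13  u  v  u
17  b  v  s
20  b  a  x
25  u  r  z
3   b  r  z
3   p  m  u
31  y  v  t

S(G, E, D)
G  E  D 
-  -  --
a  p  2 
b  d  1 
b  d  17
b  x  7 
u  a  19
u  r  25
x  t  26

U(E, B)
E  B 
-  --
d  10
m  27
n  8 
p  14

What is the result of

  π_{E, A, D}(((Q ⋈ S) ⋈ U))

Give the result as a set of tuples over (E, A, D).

Natural join on G: {(13, u, v, u, a, 19), (13, u, v, u, r, 25), (17, b, v, s, d, 1), (17, b, v, s, d, 17), (17, b, v, s, x, 7), (20, b, a, x, d, 1), (20, b, a, x, d, 17), (20, b, a, x, x, 7), (25, u, r, z, a, 19), (25, u, r, z, r, 25), (3, b, r, z, d, 1), (3, b, r, z, d, 17), (3, b, r, z, x, 7)}
Natural join on E: {(17, b, v, s, d, 1, 10), (17, b, v, s, d, 17, 10), (20, b, a, x, d, 1, 10), (20, b, a, x, d, 17, 10), (3, b, r, z, d, 1, 10), (3, b, r, z, d, 17, 10)}
π_{E, A, D} gives {(d, a, 1), (d, a, 17), (d, r, 1), (d, r, 17), (d, v, 1), (d, v, 17)}.

{(d, a, 1), (d, a, 17), (d, r, 1), (d, r, 17), (d, v, 1), (d, v, 17)}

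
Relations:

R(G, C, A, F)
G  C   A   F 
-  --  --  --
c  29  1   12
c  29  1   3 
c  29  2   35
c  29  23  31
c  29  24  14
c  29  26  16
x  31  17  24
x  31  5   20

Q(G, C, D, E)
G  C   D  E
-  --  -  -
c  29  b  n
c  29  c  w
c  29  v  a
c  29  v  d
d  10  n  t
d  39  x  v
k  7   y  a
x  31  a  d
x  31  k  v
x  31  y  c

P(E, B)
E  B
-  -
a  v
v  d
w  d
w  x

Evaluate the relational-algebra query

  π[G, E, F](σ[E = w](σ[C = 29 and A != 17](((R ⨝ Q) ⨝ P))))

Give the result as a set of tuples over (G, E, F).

{(c, w, 12), (c, w, 14), (c, w, 16), (c, w, 3), (c, w, 31), (c, w, 35)}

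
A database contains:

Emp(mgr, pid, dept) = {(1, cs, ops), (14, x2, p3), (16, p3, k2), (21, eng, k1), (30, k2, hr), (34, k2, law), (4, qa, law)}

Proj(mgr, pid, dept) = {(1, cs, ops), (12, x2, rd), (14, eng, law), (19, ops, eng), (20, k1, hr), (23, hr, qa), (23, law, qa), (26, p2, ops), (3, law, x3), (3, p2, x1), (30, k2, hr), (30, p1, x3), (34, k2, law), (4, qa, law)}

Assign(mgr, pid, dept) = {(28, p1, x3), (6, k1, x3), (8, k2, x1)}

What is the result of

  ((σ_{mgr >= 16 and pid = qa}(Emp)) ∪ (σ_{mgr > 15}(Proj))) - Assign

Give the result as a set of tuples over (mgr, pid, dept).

{(19, ops, eng), (20, k1, hr), (23, hr, qa), (23, law, qa), (26, p2, ops), (30, k2, hr), (30, p1, x3), (34, k2, law)}

Filtering on mgr >= 16 and pid = qa leaves {}.
Filtering on mgr > 15 leaves {(19, ops, eng), (20, k1, hr), (23, hr, qa), (23, law, qa), (26, p2, ops), (30, k2, hr), (30, p1, x3), (34, k2, law)}.
Set union of the two operands is {(19, ops, eng), (20, k1, hr), (23, hr, qa), (23, law, qa), (26, p2, ops), (30, k2, hr), (30, p1, x3), (34, k2, law)}.
Set difference of the two operands is {(19, ops, eng), (20, k1, hr), (23, hr, qa), (23, law, qa), (26, p2, ops), (30, k2, hr), (30, p1, x3), (34, k2, law)}.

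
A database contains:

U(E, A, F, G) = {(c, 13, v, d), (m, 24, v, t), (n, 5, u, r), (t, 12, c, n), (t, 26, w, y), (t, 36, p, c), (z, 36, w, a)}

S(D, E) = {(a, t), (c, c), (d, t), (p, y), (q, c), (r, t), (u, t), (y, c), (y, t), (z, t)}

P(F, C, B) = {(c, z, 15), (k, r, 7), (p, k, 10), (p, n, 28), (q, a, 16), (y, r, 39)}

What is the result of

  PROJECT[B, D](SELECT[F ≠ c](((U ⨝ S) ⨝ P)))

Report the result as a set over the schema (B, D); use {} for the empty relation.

{(10, a), (10, d), (10, r), (10, u), (10, y), (10, z), (28, a), (28, d), (28, r), (28, u), (28, y), (28, z)}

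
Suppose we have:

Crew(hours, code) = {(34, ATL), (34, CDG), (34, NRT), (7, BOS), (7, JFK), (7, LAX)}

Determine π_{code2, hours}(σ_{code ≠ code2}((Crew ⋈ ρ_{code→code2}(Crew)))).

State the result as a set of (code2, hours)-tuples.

ρ[code→code2]: schema becomes (hours, code2); tuples unchanged.
Joining Crew and ρ_{code→code2}(Crew) on hours yields {(34, ATL, ATL), (34, ATL, CDG), (34, ATL, NRT), (34, CDG, ATL), (34, CDG, CDG), (34, CDG, NRT), (34, NRT, ATL), (34, NRT, CDG), (34, NRT, NRT), (7, BOS, BOS), (7, BOS, JFK), (7, BOS, LAX), (7, JFK, BOS), (7, JFK, JFK), (7, JFK, LAX), (7, LAX, BOS), (7, LAX, JFK), (7, LAX, LAX)}.
Filtering on code ≠ code2 leaves {(34, ATL, CDG), (34, ATL, NRT), (34, CDG, ATL), (34, CDG, NRT), (34, NRT, ATL), (34, NRT, CDG), (7, BOS, JFK), (7, BOS, LAX), (7, JFK, BOS), (7, JFK, LAX), (7, LAX, BOS), (7, LAX, JFK)}.
π[code2, hours]: project onto (code2, hours) (6 duplicate(s) eliminated) → {(ATL, 34), (BOS, 7), (CDG, 34), (JFK, 7), (LAX, 7), (NRT, 34)}

{(ATL, 34), (BOS, 7), (CDG, 34), (JFK, 7), (LAX, 7), (NRT, 34)}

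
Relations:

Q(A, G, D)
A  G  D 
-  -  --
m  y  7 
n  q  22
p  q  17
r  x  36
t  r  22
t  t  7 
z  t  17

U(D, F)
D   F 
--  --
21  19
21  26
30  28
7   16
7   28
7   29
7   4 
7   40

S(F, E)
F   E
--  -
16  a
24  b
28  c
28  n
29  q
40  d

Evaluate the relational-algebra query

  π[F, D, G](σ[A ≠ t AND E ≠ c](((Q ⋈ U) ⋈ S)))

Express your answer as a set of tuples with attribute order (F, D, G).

Q ⋈ U (natural join on D): {(m, y, 7, 16), (m, y, 7, 28), (m, y, 7, 29), (m, y, 7, 4), (m, y, 7, 40), (t, t, 7, 16), (t, t, 7, 28), (t, t, 7, 29), (t, t, 7, 4), (t, t, 7, 40)}
(Q ⋈ U) ⋈ S (natural join on F): {(m, y, 7, 16, a), (m, y, 7, 28, c), (m, y, 7, 28, n), (m, y, 7, 29, q), (m, y, 7, 40, d), (t, t, 7, 16, a), (t, t, 7, 28, c), (t, t, 7, 28, n), (t, t, 7, 29, q), (t, t, 7, 40, d)}
Selection A ≠ t AND E ≠ c: {(m, y, 7, 16, a), (m, y, 7, 28, n), (m, y, 7, 29, q), (m, y, 7, 40, d)}
Keep only column(s) F, D, G: {(16, 7, y), (28, 7, y), (29, 7, y), (40, 7, y)}

{(16, 7, y), (28, 7, y), (29, 7, y), (40, 7, y)}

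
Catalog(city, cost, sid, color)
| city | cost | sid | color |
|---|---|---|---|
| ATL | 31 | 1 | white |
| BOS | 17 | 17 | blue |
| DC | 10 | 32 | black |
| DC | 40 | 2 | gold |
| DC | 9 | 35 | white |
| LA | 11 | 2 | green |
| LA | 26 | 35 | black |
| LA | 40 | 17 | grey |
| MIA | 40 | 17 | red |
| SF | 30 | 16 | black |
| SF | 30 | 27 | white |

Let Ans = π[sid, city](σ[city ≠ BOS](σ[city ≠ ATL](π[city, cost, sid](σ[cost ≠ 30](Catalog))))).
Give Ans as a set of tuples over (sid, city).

{(17, LA), (17, MIA), (2, DC), (2, LA), (32, DC), (35, DC), (35, LA)}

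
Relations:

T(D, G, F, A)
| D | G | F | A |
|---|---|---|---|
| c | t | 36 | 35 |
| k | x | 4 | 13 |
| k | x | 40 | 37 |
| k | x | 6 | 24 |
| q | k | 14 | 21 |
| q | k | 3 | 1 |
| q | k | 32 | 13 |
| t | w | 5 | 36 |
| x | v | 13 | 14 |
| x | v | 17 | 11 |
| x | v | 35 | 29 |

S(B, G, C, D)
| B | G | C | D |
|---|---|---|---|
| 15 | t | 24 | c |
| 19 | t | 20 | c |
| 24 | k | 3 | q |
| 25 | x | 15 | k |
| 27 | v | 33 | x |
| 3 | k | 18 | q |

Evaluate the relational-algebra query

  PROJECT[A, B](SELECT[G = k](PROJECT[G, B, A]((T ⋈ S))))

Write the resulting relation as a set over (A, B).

{(1, 24), (1, 3), (13, 24), (13, 3), (21, 24), (21, 3)}

T ⋈ S (natural join on D, G): {(c, t, 36, 35, 15, 24), (c, t, 36, 35, 19, 20), (k, x, 4, 13, 25, 15), (k, x, 40, 37, 25, 15), (k, x, 6, 24, 25, 15), (q, k, 14, 21, 24, 3), (q, k, 14, 21, 3, 18), (q, k, 3, 1, 24, 3), (q, k, 3, 1, 3, 18), (q, k, 32, 13, 24, 3), (q, k, 32, 13, 3, 18), (x, v, 13, 14, 27, 33), (x, v, 17, 11, 27, 33), (x, v, 35, 29, 27, 33)}
π[G, B, A]: project onto (G, B, A) → {(k, 24, 1), (k, 24, 13), (k, 24, 21), (k, 3, 1), (k, 3, 13), (k, 3, 21), (t, 15, 35), (t, 19, 35), (v, 27, 11), (v, 27, 14), (v, 27, 29), (x, 25, 13), (x, 25, 24), (x, 25, 37)}
Filtering on G = k leaves {(k, 24, 1), (k, 24, 13), (k, 24, 21), (k, 3, 1), (k, 3, 13), (k, 3, 21)}.
π[A, B]: project onto (A, B) → {(1, 24), (1, 3), (13, 24), (13, 3), (21, 24), (21, 3)}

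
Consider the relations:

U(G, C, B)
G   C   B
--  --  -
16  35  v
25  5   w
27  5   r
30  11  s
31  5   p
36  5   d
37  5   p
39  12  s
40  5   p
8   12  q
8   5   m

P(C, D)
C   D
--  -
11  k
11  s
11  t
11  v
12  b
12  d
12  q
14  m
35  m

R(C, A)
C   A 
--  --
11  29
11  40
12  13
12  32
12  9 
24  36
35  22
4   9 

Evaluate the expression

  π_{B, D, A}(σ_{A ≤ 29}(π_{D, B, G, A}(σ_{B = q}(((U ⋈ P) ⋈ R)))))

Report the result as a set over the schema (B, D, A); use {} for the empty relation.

{(q, b, 13), (q, b, 9), (q, d, 13), (q, d, 9), (q, q, 13), (q, q, 9)}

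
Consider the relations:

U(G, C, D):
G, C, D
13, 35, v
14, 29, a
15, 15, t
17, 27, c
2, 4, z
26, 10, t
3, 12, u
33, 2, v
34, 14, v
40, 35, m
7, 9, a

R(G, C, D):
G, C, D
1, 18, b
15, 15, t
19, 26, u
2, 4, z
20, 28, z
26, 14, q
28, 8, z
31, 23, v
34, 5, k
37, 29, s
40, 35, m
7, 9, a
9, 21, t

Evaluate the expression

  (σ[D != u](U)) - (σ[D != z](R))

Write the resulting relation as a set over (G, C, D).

Apply σ_{D != u}; surviving tuples: {(13, 35, v), (14, 29, a), (15, 15, t), (17, 27, c), (2, 4, z), (26, 10, t), (33, 2, v), (34, 14, v), (40, 35, m), (7, 9, a)}
Apply σ_{D != z}; surviving tuples: {(1, 18, b), (15, 15, t), (19, 26, u), (26, 14, q), (31, 23, v), (34, 5, k), (37, 29, s), (40, 35, m), (7, 9, a), (9, 21, t)}
Taking the difference: {(13, 35, v), (14, 29, a), (17, 27, c), (2, 4, z), (26, 10, t), (33, 2, v), (34, 14, v)}

{(13, 35, v), (14, 29, a), (17, 27, c), (2, 4, z), (26, 10, t), (33, 2, v), (34, 14, v)}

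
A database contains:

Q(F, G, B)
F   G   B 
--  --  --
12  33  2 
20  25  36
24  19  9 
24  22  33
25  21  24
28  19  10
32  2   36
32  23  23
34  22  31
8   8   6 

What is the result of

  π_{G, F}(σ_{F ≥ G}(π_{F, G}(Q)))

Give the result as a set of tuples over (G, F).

{(19, 24), (19, 28), (2, 32), (21, 25), (22, 24), (22, 34), (23, 32), (8, 8)}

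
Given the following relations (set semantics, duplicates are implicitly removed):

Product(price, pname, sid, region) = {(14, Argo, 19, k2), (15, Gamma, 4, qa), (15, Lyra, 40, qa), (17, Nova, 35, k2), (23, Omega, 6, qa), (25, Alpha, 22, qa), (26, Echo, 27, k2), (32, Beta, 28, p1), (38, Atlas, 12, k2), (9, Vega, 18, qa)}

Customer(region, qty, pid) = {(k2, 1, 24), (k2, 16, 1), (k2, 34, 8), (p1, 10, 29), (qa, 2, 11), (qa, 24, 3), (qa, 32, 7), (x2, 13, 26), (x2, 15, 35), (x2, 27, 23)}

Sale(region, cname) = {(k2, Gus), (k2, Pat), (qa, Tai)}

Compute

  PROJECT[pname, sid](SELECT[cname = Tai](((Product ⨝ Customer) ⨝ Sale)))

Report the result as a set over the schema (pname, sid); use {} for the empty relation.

Natural join on region: {(14, Argo, 19, k2, 1, 24), (14, Argo, 19, k2, 16, 1), (14, Argo, 19, k2, 34, 8), (15, Gamma, 4, qa, 2, 11), (15, Gamma, 4, qa, 24, 3), (15, Gamma, 4, qa, 32, 7), (15, Lyra, 40, qa, 2, 11), (15, Lyra, 40, qa, 24, 3), (15, Lyra, 40, qa, 32, 7), (17, Nova, 35, k2, 1, 24), (17, Nova, 35, k2, 16, 1), (17, Nova, 35, k2, 34, 8), (23, Omega, 6, qa, 2, 11), (23, Omega, 6, qa, 24, 3), (23, Omega, 6, qa, 32, 7), (25, Alpha, 22, qa, 2, 11), (25, Alpha, 22, qa, 24, 3), (25, Alpha, 22, qa, 32, 7), (26, Echo, 27, k2, 1, 24), (26, Echo, 27, k2, 16, 1), (26, Echo, 27, k2, 34, 8), (32, Beta, 28, p1, 10, 29), (38, Atlas, 12, k2, 1, 24), (38, Atlas, 12, k2, 16, 1), (38, Atlas, 12, k2, 34, 8), (9, Vega, 18, qa, 2, 11), (9, Vega, 18, qa, 24, 3), (9, Vega, 18, qa, 32, 7)}
Natural join on region: {(14, Argo, 19, k2, 1, 24, Gus), (14, Argo, 19, k2, 1, 24, Pat), (14, Argo, 19, k2, 16, 1, Gus), (14, Argo, 19, k2, 16, 1, Pat), (14, Argo, 19, k2, 34, 8, Gus), (14, Argo, 19, k2, 34, 8, Pat), (15, Gamma, 4, qa, 2, 11, Tai), (15, Gamma, 4, qa, 24, 3, Tai), (15, Gamma, 4, qa, 32, 7, Tai), (15, Lyra, 40, qa, 2, 11, Tai), (15, Lyra, 40, qa, 24, 3, Tai), (15, Lyra, 40, qa, 32, 7, Tai), (17, Nova, 35, k2, 1, 24, Gus), (17, Nova, 35, k2, 1, 24, Pat), (17, Nova, 35, k2, 16, 1, Gus), (17, Nova, 35, k2, 16, 1, Pat), (17, Nova, 35, k2, 34, 8, Gus), (17, Nova, 35, k2, 34, 8, Pat), (23, Omega, 6, qa, 2, 11, Tai), (23, Omega, 6, qa, 24, 3, Tai), (23, Omega, 6, qa, 32, 7, Tai), (25, Alpha, 22, qa, 2, 11, Tai), (25, Alpha, 22, qa, 24, 3, Tai), (25, Alpha, 22, qa, 32, 7, Tai), (26, Echo, 27, k2, 1, 24, Gus), (26, Echo, 27, k2, 1, 24, Pat), (26, Echo, 27, k2, 16, 1, Gus), (26, Echo, 27, k2, 16, 1, Pat), (26, Echo, 27, k2, 34, 8, Gus), (26, Echo, 27, k2, 34, 8, Pat), (38, Atlas, 12, k2, 1, 24, Gus), (38, Atlas, 12, k2, 1, 24, Pat), (38, Atlas, 12, k2, 16, 1, Gus), (38, Atlas, 12, k2, 16, 1, Pat), (38, Atlas, 12, k2, 34, 8, Gus), (38, Atlas, 12, k2, 34, 8, Pat), (9, Vega, 18, qa, 2, 11, Tai), (9, Vega, 18, qa, 24, 3, Tai), (9, Vega, 18, qa, 32, 7, Tai)}
Apply σ_{cname = Tai}; surviving tuples: {(15, Gamma, 4, qa, 2, 11, Tai), (15, Gamma, 4, qa, 24, 3, Tai), (15, Gamma, 4, qa, 32, 7, Tai), (15, Lyra, 40, qa, 2, 11, Tai), (15, Lyra, 40, qa, 24, 3, Tai), (15, Lyra, 40, qa, 32, 7, Tai), (23, Omega, 6, qa, 2, 11, Tai), (23, Omega, 6, qa, 24, 3, Tai), (23, Omega, 6, qa, 32, 7, Tai), (25, Alpha, 22, qa, 2, 11, Tai), (25, Alpha, 22, qa, 24, 3, Tai), (25, Alpha, 22, qa, 32, 7, Tai), (9, Vega, 18, qa, 2, 11, Tai), (9, Vega, 18, qa, 24, 3, Tai), (9, Vega, 18, qa, 32, 7, Tai)}
Keep only column(s) pname, sid (10 duplicate(s) eliminated): {(Alpha, 22), (Gamma, 4), (Lyra, 40), (Omega, 6), (Vega, 18)}

{(Alpha, 22), (Gamma, 4), (Lyra, 40), (Omega, 6), (Vega, 18)}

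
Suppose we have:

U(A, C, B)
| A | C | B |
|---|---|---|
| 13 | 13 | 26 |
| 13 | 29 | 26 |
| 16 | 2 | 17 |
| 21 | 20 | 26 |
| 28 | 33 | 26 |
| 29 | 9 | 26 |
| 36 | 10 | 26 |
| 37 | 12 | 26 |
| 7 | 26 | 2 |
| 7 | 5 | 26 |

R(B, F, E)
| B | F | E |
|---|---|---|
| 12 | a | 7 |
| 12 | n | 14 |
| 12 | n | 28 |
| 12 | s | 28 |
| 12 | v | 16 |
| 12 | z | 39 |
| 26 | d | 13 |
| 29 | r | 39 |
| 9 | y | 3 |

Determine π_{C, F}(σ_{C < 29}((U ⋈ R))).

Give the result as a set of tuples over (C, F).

Natural join on B: {(13, 13, 26, d, 13), (13, 29, 26, d, 13), (21, 20, 26, d, 13), (28, 33, 26, d, 13), (29, 9, 26, d, 13), (36, 10, 26, d, 13), (37, 12, 26, d, 13), (7, 5, 26, d, 13)}
Selection C < 29: {(13, 13, 26, d, 13), (21, 20, 26, d, 13), (29, 9, 26, d, 13), (36, 10, 26, d, 13), (37, 12, 26, d, 13), (7, 5, 26, d, 13)}
π[C, F]: project onto (C, F) → {(10, d), (12, d), (13, d), (20, d), (5, d), (9, d)}

{(10, d), (12, d), (13, d), (20, d), (5, d), (9, d)}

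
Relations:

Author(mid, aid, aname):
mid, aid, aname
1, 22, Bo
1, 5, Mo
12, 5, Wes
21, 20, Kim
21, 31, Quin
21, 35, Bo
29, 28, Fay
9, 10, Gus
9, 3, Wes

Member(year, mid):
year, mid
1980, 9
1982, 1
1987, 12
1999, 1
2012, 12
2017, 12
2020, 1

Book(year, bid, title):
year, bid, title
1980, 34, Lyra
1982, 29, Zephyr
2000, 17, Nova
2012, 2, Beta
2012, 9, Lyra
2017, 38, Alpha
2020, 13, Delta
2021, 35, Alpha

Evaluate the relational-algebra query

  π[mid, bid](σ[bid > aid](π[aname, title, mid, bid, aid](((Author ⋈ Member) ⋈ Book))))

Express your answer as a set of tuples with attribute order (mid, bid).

{(1, 13), (1, 29), (12, 38), (12, 9), (9, 34)}

Author ⋈ Member (natural join on mid): {(1, 22, Bo, 1982), (1, 22, Bo, 1999), (1, 22, Bo, 2020), (1, 5, Mo, 1982), (1, 5, Mo, 1999), (1, 5, Mo, 2020), (12, 5, Wes, 1987), (12, 5, Wes, 2012), (12, 5, Wes, 2017), (9, 10, Gus, 1980), (9, 3, Wes, 1980)}
(Author ⋈ Member) ⋈ Book (natural join on year): {(1, 22, Bo, 1982, 29, Zephyr), (1, 22, Bo, 2020, 13, Delta), (1, 5, Mo, 1982, 29, Zephyr), (1, 5, Mo, 2020, 13, Delta), (12, 5, Wes, 2012, 2, Beta), (12, 5, Wes, 2012, 9, Lyra), (12, 5, Wes, 2017, 38, Alpha), (9, 10, Gus, 1980, 34, Lyra), (9, 3, Wes, 1980, 34, Lyra)}
π[aname, title, mid, bid, aid]: project onto (aname, title, mid, bid, aid) → {(Bo, Delta, 1, 13, 22), (Bo, Zephyr, 1, 29, 22), (Gus, Lyra, 9, 34, 10), (Mo, Delta, 1, 13, 5), (Mo, Zephyr, 1, 29, 5), (Wes, Alpha, 12, 38, 5), (Wes, Beta, 12, 2, 5), (Wes, Lyra, 12, 9, 5), (Wes, Lyra, 9, 34, 3)}
Filtering on bid > aid leaves {(Bo, Zephyr, 1, 29, 22), (Gus, Lyra, 9, 34, 10), (Mo, Delta, 1, 13, 5), (Mo, Zephyr, 1, 29, 5), (Wes, Alpha, 12, 38, 5), (Wes, Lyra, 12, 9, 5), (Wes, Lyra, 9, 34, 3)}.
π[mid, bid]: project onto (mid, bid) (2 duplicate(s) eliminated) → {(1, 13), (1, 29), (12, 38), (12, 9), (9, 34)}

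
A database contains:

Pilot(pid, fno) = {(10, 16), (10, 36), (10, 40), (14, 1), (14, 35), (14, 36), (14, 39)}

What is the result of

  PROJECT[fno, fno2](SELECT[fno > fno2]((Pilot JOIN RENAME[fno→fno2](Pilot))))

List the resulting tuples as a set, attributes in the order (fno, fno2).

ρ[fno→fno2]: schema becomes (pid, fno2); tuples unchanged.
Natural join on pid: {(10, 16, 16), (10, 16, 36), (10, 16, 40), (10, 36, 16), (10, 36, 36), (10, 36, 40), (10, 40, 16), (10, 40, 36), (10, 40, 40), (14, 1, 1), (14, 1, 35), (14, 1, 36), (14, 1, 39), (14, 35, 1), (14, 35, 35), (14, 35, 36), (14, 35, 39), (14, 36, 1), (14, 36, 35), (14, 36, 36), (14, 36, 39), (14, 39, 1), (14, 39, 35), (14, 39, 36), (14, 39, 39)}
Selection fno > fno2: {(10, 36, 16), (10, 40, 16), (10, 40, 36), (14, 35, 1), (14, 36, 1), (14, 36, 35), (14, 39, 1), (14, 39, 35), (14, 39, 36)}
π[fno, fno2]: project onto (fno, fno2) → {(35, 1), (36, 1), (36, 16), (36, 35), (39, 1), (39, 35), (39, 36), (40, 16), (40, 36)}

{(35, 1), (36, 1), (36, 16), (36, 35), (39, 1), (39, 35), (39, 36), (40, 16), (40, 36)}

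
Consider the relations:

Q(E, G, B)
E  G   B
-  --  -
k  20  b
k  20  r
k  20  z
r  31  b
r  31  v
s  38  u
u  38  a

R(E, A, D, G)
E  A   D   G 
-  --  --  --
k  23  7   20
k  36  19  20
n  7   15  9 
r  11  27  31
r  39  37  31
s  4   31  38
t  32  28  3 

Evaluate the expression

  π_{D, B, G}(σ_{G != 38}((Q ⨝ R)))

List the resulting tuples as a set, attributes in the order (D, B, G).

Q ⋈ R (natural join on E, G): {(k, 20, b, 23, 7), (k, 20, b, 36, 19), (k, 20, r, 23, 7), (k, 20, r, 36, 19), (k, 20, z, 23, 7), (k, 20, z, 36, 19), (r, 31, b, 11, 27), (r, 31, b, 39, 37), (r, 31, v, 11, 27), (r, 31, v, 39, 37), (s, 38, u, 4, 31)}
Selection G != 38: {(k, 20, b, 23, 7), (k, 20, b, 36, 19), (k, 20, r, 23, 7), (k, 20, r, 36, 19), (k, 20, z, 23, 7), (k, 20, z, 36, 19), (r, 31, b, 11, 27), (r, 31, b, 39, 37), (r, 31, v, 11, 27), (r, 31, v, 39, 37)}
π_{D, B, G} gives {(19, b, 20), (19, r, 20), (19, z, 20), (27, b, 31), (27, v, 31), (37, b, 31), (37, v, 31), (7, b, 20), (7, r, 20), (7, z, 20)}.

{(19, b, 20), (19, r, 20), (19, z, 20), (27, b, 31), (27, v, 31), (37, b, 31), (37, v, 31), (7, b, 20), (7, r, 20), (7, z, 20)}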